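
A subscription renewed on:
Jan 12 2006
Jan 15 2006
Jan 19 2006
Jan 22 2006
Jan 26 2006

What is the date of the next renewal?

Jan 29 2006

Every event lands on a Thursday or Sunday (gaps cycle 3, 4, 3, 4).
So the schedule is: every Thursday and Sunday.
The following Sunday is Jan 29 2006.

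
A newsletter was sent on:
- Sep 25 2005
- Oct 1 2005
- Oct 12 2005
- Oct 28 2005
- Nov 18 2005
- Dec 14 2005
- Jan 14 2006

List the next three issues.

The spacing grows by 5 each time: 6, 11, 16, 21, 26, 31 days.
Next gap: 36 days. Jan 14 2006 + 36 days = Feb 19 2006.
Next gap: 41 days. Feb 19 2006 + 41 days = Apr 1 2006.
Next gap: 46 days. Apr 1 2006 + 46 days = May 17 2006.

Feb 19 2006, Apr 1 2006, May 17 2006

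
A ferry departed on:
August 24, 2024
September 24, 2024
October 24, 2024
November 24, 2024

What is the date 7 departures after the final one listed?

June 24, 2025

The day-of-month is always 24 (31, 30, 31 days between events).
So this recurs on the 24th of each month.
Next: December 2024 → December 24, 2024.
January 2025: January 24, 2025.
February 2025: February 24, 2025.
March 2025: March 24, 2025.
April 2025: April 24, 2025.
May 2025: May 24, 2025.
June 2025: June 24, 2025.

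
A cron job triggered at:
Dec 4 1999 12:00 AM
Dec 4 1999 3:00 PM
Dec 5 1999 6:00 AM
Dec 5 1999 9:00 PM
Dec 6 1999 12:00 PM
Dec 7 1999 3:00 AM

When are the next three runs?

Dec 7 1999 6:00 PM, Dec 8 1999 9:00 AM, Dec 9 1999 12:00 AM

The interval is a steady 15 hours (15, 15, 15, 15, 15).
Dec 7 1999 3:00 AM + 15 h = Dec 7 1999 6:00 PM.
Dec 7 1999 6:00 PM + 15 h = Dec 8 1999 9:00 AM.
Dec 8 1999 9:00 AM + 15 h = Dec 9 1999 12:00 AM.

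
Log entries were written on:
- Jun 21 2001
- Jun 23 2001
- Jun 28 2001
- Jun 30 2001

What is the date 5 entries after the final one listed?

The gap pattern 2, 5, 2 repeats every 2 events.
These are the Thursdays and Saturdays of each week.
Next Thursday: Jul 5 2001.
Next Saturday: Jul 7 2001.
The following Thursday is Jul 12 2001.
The following Saturday is Jul 14 2001.
Next Thursday: Jul 19 2001.

Jul 19 2001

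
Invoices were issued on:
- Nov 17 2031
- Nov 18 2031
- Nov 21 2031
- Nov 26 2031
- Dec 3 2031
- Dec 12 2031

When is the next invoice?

Intervals are 1, 3, 5, 7, 9 days — an arithmetic progression with common difference 2.
Next gap: 11 days. Dec 12 2031 + 11 days = Dec 23 2031.

Dec 23 2031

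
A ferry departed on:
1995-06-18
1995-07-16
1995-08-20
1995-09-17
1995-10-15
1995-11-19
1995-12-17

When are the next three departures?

These are Sundays at 28- or 35-day spacing (28, 35, 28, 28, 35, 28).
The pattern: 3rd Sunday of the month.
January 1996 — 3rd Sunday is 1996-01-21.
February 1996 — 3rd Sunday is 1996-02-18.
March 1996 — 3rd Sunday is 1996-03-17.

1996-01-21, 1996-02-18, 1996-03-17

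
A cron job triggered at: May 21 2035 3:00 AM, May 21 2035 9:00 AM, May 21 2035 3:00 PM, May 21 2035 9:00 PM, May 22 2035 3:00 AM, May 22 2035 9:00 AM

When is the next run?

May 22 2035 3:00 PM

Spacing: 6, 6, 6, 6, 6 h — constant 6 h.
May 22 2035 9:00 AM + 6 h = May 22 2035 3:00 PM.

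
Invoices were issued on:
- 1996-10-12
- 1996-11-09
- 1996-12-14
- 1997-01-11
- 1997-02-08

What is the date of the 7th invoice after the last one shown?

These are Saturdays at 28- or 35-day spacing (28, 35, 28, 28).
The pattern: 2nd Saturday of the month.
March 1997 — 2nd Saturday is 1997-03-08.
2nd Saturday of April 1997: 1997-04-12.
2nd Saturday of May 1997: 1997-05-10.
2nd Saturday of June 1997: 1997-06-14.
2nd Saturday of July 1997: 1997-07-12.
August 1997 — 2nd Saturday is 1997-08-09.
2nd Saturday of September 1997: 1997-09-13.

1997-09-13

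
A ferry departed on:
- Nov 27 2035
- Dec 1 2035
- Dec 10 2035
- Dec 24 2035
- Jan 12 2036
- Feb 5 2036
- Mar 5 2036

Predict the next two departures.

Apr 8 2036, May 17 2036

Gaps: 4, 9, 14, 19, 24, 29 days — each gap is 5 larger than the previous one.
Next gap: 34 days. Mar 5 2036 + 34 days = Apr 8 2036.
Next gap: 39 days. Apr 8 2036 + 39 days = May 17 2036.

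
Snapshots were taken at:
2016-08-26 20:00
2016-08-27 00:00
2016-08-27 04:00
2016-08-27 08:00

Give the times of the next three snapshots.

2016-08-27 12:00, 2016-08-27 16:00, 2016-08-27 20:00

Spacing: 4, 4, 4 h — constant 4 h.
2016-08-27 08:00 + 4 h = 2016-08-27 12:00.
2016-08-27 12:00 + 4 h = 2016-08-27 16:00.
2016-08-27 16:00 + 4 h = 2016-08-27 20:00.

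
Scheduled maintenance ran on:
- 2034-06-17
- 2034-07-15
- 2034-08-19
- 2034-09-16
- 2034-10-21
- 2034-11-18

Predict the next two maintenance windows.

These are Saturdays at 28- or 35-day spacing (28, 35, 28, 35, 28).
The pattern: 3rd Saturday of the month.
3rd Saturday of December 2034: 2034-12-16.
3rd Saturday of January 2035: 2035-01-20.

2034-12-16, 2035-01-20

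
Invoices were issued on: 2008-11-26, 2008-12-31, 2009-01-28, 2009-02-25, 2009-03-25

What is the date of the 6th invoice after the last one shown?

All Wednesdays; the gaps (35, 28, 28, 28) vary with month length.
This is the last Wednesday of each month.
April 2009 ends with Wednesday 2009-04-29.
Last Wednesday of May 2009: 2009-05-27.
Last Wednesday of June 2009: 2009-06-24.
Last Wednesday of July 2009: 2009-07-29.
August 2009 ends with Wednesday 2009-08-26.
Last Wednesday of September 2009: 2009-09-30.

2009-09-30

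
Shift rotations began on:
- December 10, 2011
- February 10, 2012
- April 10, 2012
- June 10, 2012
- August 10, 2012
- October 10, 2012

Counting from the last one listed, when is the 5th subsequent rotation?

August 10, 2013

Each date is the 10th; the gaps (62, 60, 61, 61, 61) track the month lengths.
The rule is the 10th of every 2 months.
Next: December 2012 → December 10, 2012.
Next: February 2013 → February 10, 2013.
Next: April 2013 → April 10, 2013.
June 2013: June 10, 2013.
August 2013: August 10, 2013.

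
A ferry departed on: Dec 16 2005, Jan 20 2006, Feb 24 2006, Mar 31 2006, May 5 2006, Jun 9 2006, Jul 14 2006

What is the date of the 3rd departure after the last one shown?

The spacing is 35, 35, 35, 35, 35, 35 days — always 35 days.
Jul 14 2006 + 35 days = Aug 18 2006.
Aug 18 2006 + 35 days = Sep 22 2006.
Sep 22 2006 + 35 days = Oct 27 2006.

Oct 27 2006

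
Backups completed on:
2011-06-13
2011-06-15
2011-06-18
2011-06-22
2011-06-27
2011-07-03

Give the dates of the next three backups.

2011-07-10, 2011-07-18, 2011-07-27

Intervals are 2, 3, 4, 5, 6 days — an arithmetic progression with common difference 1.
Next gap: 7 days. 2011-07-03 + 7 days = 2011-07-10.
Next gap: 8 days. 2011-07-10 + 8 days = 2011-07-18.
Next gap: 9 days. 2011-07-18 + 9 days = 2011-07-27.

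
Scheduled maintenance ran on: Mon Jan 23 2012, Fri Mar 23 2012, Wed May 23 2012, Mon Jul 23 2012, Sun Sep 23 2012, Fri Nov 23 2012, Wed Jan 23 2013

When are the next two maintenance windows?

Sat Mar 23 2013, Thu May 23 2013

The day-of-month is always 23 (60, 61, 61, 62, 61, 61 days between events).
So this recurs on the 23rd of every 2 months.
Next: March 2013 → Sat Mar 23 2013.
May 2013: Thu May 23 2013.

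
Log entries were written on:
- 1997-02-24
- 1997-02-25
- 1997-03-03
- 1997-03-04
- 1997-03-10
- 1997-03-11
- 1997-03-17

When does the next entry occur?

1997-03-18

Gaps: 1, 6, 1, 6, 1, 6 days — not constant, but cyclic with period 2.
The events fall on every Monday and Tuesday.
The following Tuesday is 1997-03-18.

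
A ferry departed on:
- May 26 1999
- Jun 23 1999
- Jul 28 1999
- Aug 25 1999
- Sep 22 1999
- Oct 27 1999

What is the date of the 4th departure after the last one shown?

Feb 23 2000

These are Wednesdays at 28- or 35-day spacing (28, 35, 28, 28, 35).
The pattern: 4th Wednesday of the month.
November 1999 — 4th Wednesday is Nov 24 1999.
4th Wednesday of December 1999: Dec 22 1999.
4th Wednesday of January 2000: Jan 26 2000.
February 2000 — 4th Wednesday is Feb 23 2000.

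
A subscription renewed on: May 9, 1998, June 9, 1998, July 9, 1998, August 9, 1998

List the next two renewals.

Gaps: 31, 30, 31 days — not constant. Every event is on the 9th of the month.
Pattern: the 9th of each month.
Next: September 1998 → September 9, 1998.
Next: October 1998 → October 9, 1998.

September 9, 1998; October 9, 1998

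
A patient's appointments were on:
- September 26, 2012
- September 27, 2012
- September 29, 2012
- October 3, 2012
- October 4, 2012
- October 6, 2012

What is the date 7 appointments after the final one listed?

October 24, 2012

Every event lands on a Wednesday or Thursday or Saturday (gaps cycle 1, 2, 4, 1, 2).
So the schedule is: every Wednesday, Thursday and Saturday.
Next Wednesday: October 10, 2012.
The following Thursday is October 11, 2012.
Next Saturday: October 13, 2012.
Next Wednesday: October 17, 2012.
The following Thursday is October 18, 2012.
The following Saturday is October 20, 2012.
The following Wednesday is October 24, 2012.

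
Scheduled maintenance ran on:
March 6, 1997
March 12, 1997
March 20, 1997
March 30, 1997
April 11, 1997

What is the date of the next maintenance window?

Intervals are 6, 8, 10, 12 days — an arithmetic progression with common difference 2.
Next gap: 14 days. April 11, 1997 + 14 days = April 25, 1997.

April 25, 1997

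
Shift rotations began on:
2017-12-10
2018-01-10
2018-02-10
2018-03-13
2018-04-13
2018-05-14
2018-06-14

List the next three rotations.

2018-07-15, 2018-08-15, 2018-09-15

Every event comes 31 days after the last (31, 31, 31, 31, 31, 31).
2018-06-14 + 31 days = 2018-07-15.
2018-07-15 + 31 days = 2018-08-15.
2018-08-15 + 31 days = 2018-09-15.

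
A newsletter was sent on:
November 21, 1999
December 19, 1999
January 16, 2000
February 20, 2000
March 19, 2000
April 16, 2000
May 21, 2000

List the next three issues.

These are Sundays at 28- or 35-day spacing (28, 28, 35, 28, 28, 35).
The pattern: 3rd Sunday of the month.
June 2000 — 3rd Sunday is June 18, 2000.
3rd Sunday of July 2000: July 16, 2000.
3rd Sunday of August 2000: August 20, 2000.

June 18, 2000; July 16, 2000; August 20, 2000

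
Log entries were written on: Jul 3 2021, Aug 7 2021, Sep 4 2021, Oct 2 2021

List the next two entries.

Nov 6 2021, Dec 4 2021

Gaps: 35, 28, 28 days — a mix of 28 and 35. Every date is a Saturday.
Each is the 1st Saturday of its month.
November 2021 — 1st Saturday is Nov 6 2021.
1st Saturday of December 2021: Dec 4 2021.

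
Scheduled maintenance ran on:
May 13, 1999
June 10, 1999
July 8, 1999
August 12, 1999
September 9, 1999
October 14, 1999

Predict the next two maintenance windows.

All dates are Thursdays, 28, 28, 35, 28, 35 days apart.
Specifically, the 2nd Thursday of each month.
November 1999 — 2nd Thursday is November 11, 1999.
December 1999 — 2nd Thursday is December 9, 1999.

November 11, 1999; December 9, 1999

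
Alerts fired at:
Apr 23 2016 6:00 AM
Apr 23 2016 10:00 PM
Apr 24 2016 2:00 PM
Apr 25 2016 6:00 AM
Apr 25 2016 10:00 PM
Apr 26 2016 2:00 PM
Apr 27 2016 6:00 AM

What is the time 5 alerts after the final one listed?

Gaps: 16, 16, 16, 16, 16, 16 hours — each event is 16 hours after the previous one.
Apr 27 2016 6:00 AM + 16 h = Apr 27 2016 10:00 PM.
Apr 27 2016 10:00 PM + 16 h = Apr 28 2016 2:00 PM.
Apr 28 2016 2:00 PM + 16 h = Apr 29 2016 6:00 AM.
Apr 29 2016 6:00 AM + 16 h = Apr 29 2016 10:00 PM.
Apr 29 2016 10:00 PM + 16 h = Apr 30 2016 2:00 PM.

Apr 30 2016 2:00 PM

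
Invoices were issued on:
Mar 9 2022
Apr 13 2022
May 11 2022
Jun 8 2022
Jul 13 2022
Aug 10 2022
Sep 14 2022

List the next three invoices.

All dates are Wednesdays, 35, 28, 28, 35, 28, 35 days apart.
Specifically, the 2nd Wednesday of each month.
October 2022 — 2nd Wednesday is Oct 12 2022.
2nd Wednesday of November 2022: Nov 9 2022.
2nd Wednesday of December 2022: Dec 14 2022.

Oct 12 2022, Nov 9 2022, Dec 14 2022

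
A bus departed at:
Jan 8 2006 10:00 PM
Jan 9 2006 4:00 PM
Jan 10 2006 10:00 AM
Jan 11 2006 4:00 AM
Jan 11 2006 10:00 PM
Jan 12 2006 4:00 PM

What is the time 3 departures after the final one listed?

Jan 14 2006 10:00 PM

Spacing: 18, 18, 18, 18, 18 h — constant 18 h.
Jan 12 2006 4:00 PM + 18 h = Jan 13 2006 10:00 AM.
Jan 13 2006 10:00 AM + 18 h = Jan 14 2006 4:00 AM.
Jan 14 2006 4:00 AM + 18 h = Jan 14 2006 10:00 PM.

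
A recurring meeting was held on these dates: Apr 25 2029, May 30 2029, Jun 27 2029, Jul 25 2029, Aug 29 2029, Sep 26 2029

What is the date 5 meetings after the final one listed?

Feb 27 2030

All Wednesdays; the gaps (35, 28, 28, 35, 28) vary with month length.
This is the last Wednesday of each month.
Last Wednesday of October 2029: Oct 31 2029.
November 2029 ends with Wednesday Nov 28 2029.
Last Wednesday of December 2029: Dec 26 2029.
Last Wednesday of January 2030: Jan 30 2030.
Last Wednesday of February 2030: Feb 27 2030.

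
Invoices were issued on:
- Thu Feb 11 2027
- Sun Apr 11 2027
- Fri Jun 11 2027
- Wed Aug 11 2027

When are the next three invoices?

The day-of-month is always 11 (59, 61, 61 days between events).
So this recurs on the 11th of every 2 months.
Next: October 2027 → Mon Oct 11 2027.
Next: December 2027 → Sat Dec 11 2027.
Next: February 2028 → Fri Feb 11 2028.

Mon Oct 11 2027, Sat Dec 11 2027, Fri Feb 11 2028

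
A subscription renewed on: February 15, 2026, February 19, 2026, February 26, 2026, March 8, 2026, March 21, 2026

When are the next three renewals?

Intervals are 4, 7, 10, 13 days — an arithmetic progression with common difference 3.
Next gap: 16 days. March 21, 2026 + 16 days = April 6, 2026.
Next gap: 19 days. April 6, 2026 + 19 days = April 25, 2026.
Next gap: 22 days. April 25, 2026 + 22 days = May 17, 2026.

April 6, 2026; April 25, 2026; May 17, 2026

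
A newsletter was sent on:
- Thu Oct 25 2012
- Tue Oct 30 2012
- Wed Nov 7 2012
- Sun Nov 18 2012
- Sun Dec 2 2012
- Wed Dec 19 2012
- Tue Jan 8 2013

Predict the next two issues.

Gaps: 5, 8, 11, 14, 17, 20 days — each gap is 3 larger than the previous one.
Next gap: 23 days. Tue Jan 8 2013 + 23 days = Thu Jan 31 2013.
Next gap: 26 days. Thu Jan 31 2013 + 26 days = Tue Feb 26 2013.

Thu Jan 31 2013, Tue Feb 26 2013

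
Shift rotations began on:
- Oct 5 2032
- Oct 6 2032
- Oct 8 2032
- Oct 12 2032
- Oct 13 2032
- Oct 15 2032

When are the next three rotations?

Oct 19 2032, Oct 20 2032, Oct 22 2032

The gap pattern 1, 2, 4, 1, 2 repeats every 3 events.
These are the Tuesdays, Wednesdays and Fridays of each week.
Next Tuesday: Oct 19 2032.
The following Wednesday is Oct 20 2032.
Next Friday: Oct 22 2032.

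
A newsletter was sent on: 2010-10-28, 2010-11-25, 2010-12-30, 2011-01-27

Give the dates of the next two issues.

These are Thursdays with 28, 35, 28-day gaps.
Each is the final Thursday of its month — 2010-12-30 is past the 28th, so '4th Thursday' doesn't fit.
Last Thursday of February 2011: 2011-02-24.
March 2011 ends with Thursday 2011-03-31.

2011-02-24, 2011-03-31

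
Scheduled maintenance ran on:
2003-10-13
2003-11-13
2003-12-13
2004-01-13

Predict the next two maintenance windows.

The day-of-month is always 13 (31, 30, 31 days between events).
So this recurs on the 13th of each month.
February 2004: 2004-02-13.
Next: March 2004 → 2004-03-13.

2004-02-13, 2004-03-13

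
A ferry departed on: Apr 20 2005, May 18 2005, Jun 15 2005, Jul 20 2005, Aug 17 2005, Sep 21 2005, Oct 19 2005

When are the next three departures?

Nov 16 2005, Dec 21 2005, Jan 18 2006

All dates are Wednesdays, 28, 28, 35, 28, 35, 28 days apart.
Specifically, the 3rd Wednesday of each month.
3rd Wednesday of November 2005: Nov 16 2005.
December 2005 — 3rd Wednesday is Dec 21 2005.
January 2006 — 3rd Wednesday is Jan 18 2006.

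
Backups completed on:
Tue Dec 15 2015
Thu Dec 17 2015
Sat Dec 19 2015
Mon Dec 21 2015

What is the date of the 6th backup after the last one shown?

Sat Jan 2 2016

Every event comes 2 days after the last (2, 2, 2).
Mon Dec 21 2015 + 2 days = Wed Dec 23 2015.
Wed Dec 23 2015 + 2 days = Fri Dec 25 2015.
Fri Dec 25 2015 + 2 days = Sun Dec 27 2015.
Sun Dec 27 2015 + 2 days = Tue Dec 29 2015.
Tue Dec 29 2015 + 2 days = Thu Dec 31 2015.
Thu Dec 31 2015 + 2 days = Sat Jan 2 2016.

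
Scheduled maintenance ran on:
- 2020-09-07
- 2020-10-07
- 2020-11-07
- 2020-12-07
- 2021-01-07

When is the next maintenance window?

2021-02-07

Gaps: 30, 31, 30, 31 days — not constant. Every event is on the 7th of the month.
Pattern: the 7th of each month.
February 2021: 2021-02-07.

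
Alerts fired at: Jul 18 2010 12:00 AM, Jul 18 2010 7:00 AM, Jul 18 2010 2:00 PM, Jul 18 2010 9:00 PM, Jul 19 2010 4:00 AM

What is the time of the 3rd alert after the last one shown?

Jul 20 2010 1:00 AM

The interval is a steady 7 hours (7, 7, 7, 7).
Jul 19 2010 4:00 AM + 7 h = Jul 19 2010 11:00 AM.
Jul 19 2010 11:00 AM + 7 h = Jul 19 2010 6:00 PM.
Jul 19 2010 6:00 PM + 7 h = Jul 20 2010 1:00 AM.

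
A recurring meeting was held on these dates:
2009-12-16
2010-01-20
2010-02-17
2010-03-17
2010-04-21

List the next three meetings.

2010-05-19, 2010-06-16, 2010-07-21

These are Wednesdays at 28- or 35-day spacing (35, 28, 28, 35).
The pattern: 3rd Wednesday of the month.
3rd Wednesday of May 2010: 2010-05-19.
3rd Wednesday of June 2010: 2010-06-16.
July 2010 — 3rd Wednesday is 2010-07-21.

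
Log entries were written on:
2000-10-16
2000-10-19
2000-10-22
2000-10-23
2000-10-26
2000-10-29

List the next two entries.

2000-10-30, 2000-11-02

Gaps: 3, 3, 1, 3, 3 days — not constant, but cyclic with period 3.
The events fall on every Monday, Thursday and Sunday.
Next Monday: 2000-10-30.
Next Thursday: 2000-11-02.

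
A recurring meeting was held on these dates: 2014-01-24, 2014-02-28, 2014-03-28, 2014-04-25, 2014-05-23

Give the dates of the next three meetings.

All dates are Fridays, 35, 28, 28, 28 days apart.
Specifically, the 4th Friday of each month.
4th Friday of June 2014: 2014-06-27.
July 2014 — 4th Friday is 2014-07-25.
4th Friday of August 2014: 2014-08-22.

2014-06-27, 2014-07-25, 2014-08-22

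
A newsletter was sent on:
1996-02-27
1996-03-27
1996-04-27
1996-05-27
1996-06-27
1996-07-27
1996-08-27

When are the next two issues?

Each date is the 27th; the gaps (29, 31, 30, 31, 30, 31) track the month lengths.
The rule is the 27th of each month.
Next: September 1996 → 1996-09-27.
Next: October 1996 → 1996-10-27.

1996-09-27, 1996-10-27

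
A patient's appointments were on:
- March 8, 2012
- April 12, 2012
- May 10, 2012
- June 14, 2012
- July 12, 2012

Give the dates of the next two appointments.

All dates are Thursdays, 35, 28, 35, 28 days apart.
Specifically, the 2nd Thursday of each month.
August 2012 — 2nd Thursday is August 9, 2012.
2nd Thursday of September 2012: September 13, 2012.

August 9, 2012; September 13, 2012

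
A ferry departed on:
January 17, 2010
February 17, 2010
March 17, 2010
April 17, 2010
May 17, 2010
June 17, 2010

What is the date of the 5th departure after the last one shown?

November 17, 2010

Gaps: 31, 28, 31, 30, 31 days — not constant. Every event is on the 17th of the month.
Pattern: the 17th of each month.
July 2010: July 17, 2010.
August 2010: August 17, 2010.
Next: September 2010 → September 17, 2010.
Next: October 2010 → October 17, 2010.
Next: November 2010 → November 17, 2010.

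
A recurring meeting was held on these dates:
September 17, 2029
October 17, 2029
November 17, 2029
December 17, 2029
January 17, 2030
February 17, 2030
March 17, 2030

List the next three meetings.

April 17, 2030; May 17, 2030; June 17, 2030

Gaps: 30, 31, 30, 31, 31, 28 days — not constant. Every event is on the 17th of the month.
Pattern: the 17th of each month.
Next: April 2030 → April 17, 2030.
May 2030: May 17, 2030.
Next: June 2030 → June 17, 2030.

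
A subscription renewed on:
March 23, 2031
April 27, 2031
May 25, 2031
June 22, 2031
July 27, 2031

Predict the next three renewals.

August 24, 2031; September 28, 2031; October 26, 2031

All dates are Sundays, 35, 28, 28, 35 days apart.
Specifically, the 4th Sunday of each month.
August 2031 — 4th Sunday is August 24, 2031.
September 2031 — 4th Sunday is September 28, 2031.
4th Sunday of October 2031: October 26, 2031.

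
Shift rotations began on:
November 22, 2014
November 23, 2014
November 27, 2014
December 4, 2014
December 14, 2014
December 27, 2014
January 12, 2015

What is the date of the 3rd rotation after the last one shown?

March 19, 2015

Gaps: 1, 4, 7, 10, 13, 16 days — each gap is 3 larger than the previous one.
Next gap: 19 days. January 12, 2015 + 19 days = January 31, 2015.
Next gap: 22 days. January 31, 2015 + 22 days = February 22, 2015.
Next gap: 25 days. February 22, 2015 + 25 days = March 19, 2015.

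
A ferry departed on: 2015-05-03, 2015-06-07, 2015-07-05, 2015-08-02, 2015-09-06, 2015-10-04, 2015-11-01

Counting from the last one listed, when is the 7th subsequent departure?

2016-06-05

Gaps: 35, 28, 28, 35, 28, 28 days — a mix of 28 and 35. Every date is a Sunday.
Each is the 1st Sunday of its month.
1st Sunday of December 2015: 2015-12-06.
January 2016 — 1st Sunday is 2016-01-03.
1st Sunday of February 2016: 2016-02-07.
March 2016 — 1st Sunday is 2016-03-06.
April 2016 — 1st Sunday is 2016-04-03.
1st Sunday of May 2016: 2016-05-01.
1st Sunday of June 2016: 2016-06-05.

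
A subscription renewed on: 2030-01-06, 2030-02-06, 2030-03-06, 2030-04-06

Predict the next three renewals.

2030-05-06, 2030-06-06, 2030-07-06

Each date is the 6th; the gaps (31, 28, 31) track the month lengths.
The rule is the 6th of each month.
May 2030: 2030-05-06.
June 2030: 2030-06-06.
July 2030: 2030-07-06.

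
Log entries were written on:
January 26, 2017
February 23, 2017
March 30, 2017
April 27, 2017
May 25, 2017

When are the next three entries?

These are Thursdays with 28, 35, 28, 28-day gaps.
Each is the final Thursday of its month — March 30, 2017 is past the 28th, so '4th Thursday' doesn't fit.
Last Thursday of June 2017: June 29, 2017.
Last Thursday of July 2017: July 27, 2017.
Last Thursday of August 2017: August 31, 2017.

June 29, 2017; July 27, 2017; August 31, 2017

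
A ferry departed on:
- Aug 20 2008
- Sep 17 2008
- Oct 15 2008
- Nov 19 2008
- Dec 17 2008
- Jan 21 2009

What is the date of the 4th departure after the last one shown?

May 20 2009

These are Wednesdays at 28- or 35-day spacing (28, 28, 35, 28, 35).
The pattern: 3rd Wednesday of the month.
3rd Wednesday of February 2009: Feb 18 2009.
3rd Wednesday of March 2009: Mar 18 2009.
April 2009 — 3rd Wednesday is Apr 15 2009.
3rd Wednesday of May 2009: May 20 2009.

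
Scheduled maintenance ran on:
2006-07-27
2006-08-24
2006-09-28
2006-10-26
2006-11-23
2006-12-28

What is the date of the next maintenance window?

2007-01-25

These are Thursdays at 28- or 35-day spacing (28, 35, 28, 28, 35).
The pattern: 4th Thursday of the month.
4th Thursday of January 2007: 2007-01-25.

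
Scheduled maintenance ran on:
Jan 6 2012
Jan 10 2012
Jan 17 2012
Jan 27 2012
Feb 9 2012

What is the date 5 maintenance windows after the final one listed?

May 29 2012

The spacing grows by 3 each time: 4, 7, 10, 13 days.
Next gap: 16 days. Feb 9 2012 + 16 days = Feb 25 2012.
Next gap: 19 days. Feb 25 2012 + 19 days = Mar 15 2012.
Next gap: 22 days. Mar 15 2012 + 22 days = Apr 6 2012.
Next gap: 25 days. Apr 6 2012 + 25 days = May 1 2012.
Next gap: 28 days. May 1 2012 + 28 days = May 29 2012.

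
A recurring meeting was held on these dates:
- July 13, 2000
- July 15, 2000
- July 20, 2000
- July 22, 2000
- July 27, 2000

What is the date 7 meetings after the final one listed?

August 19, 2000

Every event lands on a Thursday or Saturday (gaps cycle 2, 5, 2, 5).
So the schedule is: every Thursday and Saturday.
Next Saturday: July 29, 2000.
Next Thursday: August 3, 2000.
The following Saturday is August 5, 2000.
The following Thursday is August 10, 2000.
The following Saturday is August 12, 2000.
Next Thursday: August 17, 2000.
Next Saturday: August 19, 2000.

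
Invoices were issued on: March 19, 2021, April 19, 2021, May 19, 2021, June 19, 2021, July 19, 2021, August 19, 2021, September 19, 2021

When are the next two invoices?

The day-of-month is always 19 (31, 30, 31, 30, 31, 31 days between events).
So this recurs on the 19th of each month.
October 2021: October 19, 2021.
November 2021: November 19, 2021.

October 19, 2021; November 19, 2021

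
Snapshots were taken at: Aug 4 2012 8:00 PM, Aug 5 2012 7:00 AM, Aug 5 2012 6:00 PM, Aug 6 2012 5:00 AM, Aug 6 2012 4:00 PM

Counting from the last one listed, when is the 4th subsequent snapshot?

Gaps: 11, 11, 11, 11 hours — each event is 11 hours after the previous one.
Aug 6 2012 4:00 PM + 11 h = Aug 7 2012 3:00 AM.
Aug 7 2012 3:00 AM + 11 h = Aug 7 2012 2:00 PM.
Aug 7 2012 2:00 PM + 11 h = Aug 8 2012 1:00 AM.
Aug 8 2012 1:00 AM + 11 h = Aug 8 2012 12:00 PM.

Aug 8 2012 12:00 PM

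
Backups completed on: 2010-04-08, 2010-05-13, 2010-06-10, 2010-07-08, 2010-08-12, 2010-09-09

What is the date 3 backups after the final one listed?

2010-12-09

All dates are Thursdays, 35, 28, 28, 35, 28 days apart.
Specifically, the 2nd Thursday of each month.
October 2010 — 2nd Thursday is 2010-10-14.
2nd Thursday of November 2010: 2010-11-11.
2nd Thursday of December 2010: 2010-12-09.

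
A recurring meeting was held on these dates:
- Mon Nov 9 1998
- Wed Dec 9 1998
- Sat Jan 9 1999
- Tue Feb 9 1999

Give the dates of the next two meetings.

Tue Mar 9 1999, Fri Apr 9 1999

The day-of-month is always 9 (30, 31, 31 days between events).
So this recurs on the 9th of each month.
March 1999: Tue Mar 9 1999.
Next: April 1999 → Fri Apr 9 1999.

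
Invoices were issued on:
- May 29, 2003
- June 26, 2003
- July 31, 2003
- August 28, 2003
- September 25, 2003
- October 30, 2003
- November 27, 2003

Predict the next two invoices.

December 25, 2003; January 29, 2004

These are Thursdays with 28, 35, 28, 28, 35, 28-day gaps.
Each is the final Thursday of its month — May 29, 2003 is past the 28th, so '4th Thursday' doesn't fit.
Last Thursday of December 2003: December 25, 2003.
January 2004 ends with Thursday January 29, 2004.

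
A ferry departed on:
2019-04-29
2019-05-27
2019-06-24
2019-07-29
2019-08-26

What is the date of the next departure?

Every date is a Monday; gaps 28, 28, 35, 28 days.
Each is the last Monday of its month (at least one falls on the 29th or later, ruling out '4th Monday').
Last Monday of September 2019: 2019-09-30.

2019-09-30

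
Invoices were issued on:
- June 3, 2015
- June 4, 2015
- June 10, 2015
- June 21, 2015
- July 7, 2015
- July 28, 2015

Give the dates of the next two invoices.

August 23, 2015; September 23, 2015

The spacing grows by 5 each time: 1, 6, 11, 16, 21 days.
Next gap: 26 days. July 28, 2015 + 26 days = August 23, 2015.
Next gap: 31 days. August 23, 2015 + 31 days = September 23, 2015.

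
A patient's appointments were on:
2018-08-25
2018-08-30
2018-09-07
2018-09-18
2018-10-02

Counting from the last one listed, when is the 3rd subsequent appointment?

2018-12-01

The spacing grows by 3 each time: 5, 8, 11, 14 days.
Next gap: 17 days. 2018-10-02 + 17 days = 2018-10-19.
Next gap: 20 days. 2018-10-19 + 20 days = 2018-11-08.
Next gap: 23 days. 2018-11-08 + 23 days = 2018-12-01.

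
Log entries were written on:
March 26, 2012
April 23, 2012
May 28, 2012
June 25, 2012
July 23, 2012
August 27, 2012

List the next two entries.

September 24, 2012; October 22, 2012

All dates are Mondays, 28, 35, 28, 28, 35 days apart.
Specifically, the 4th Monday of each month.
4th Monday of September 2012: September 24, 2012.
4th Monday of October 2012: October 22, 2012.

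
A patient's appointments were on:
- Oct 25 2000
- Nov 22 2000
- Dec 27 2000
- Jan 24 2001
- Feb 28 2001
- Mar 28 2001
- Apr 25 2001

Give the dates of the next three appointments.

May 23 2001, Jun 27 2001, Jul 25 2001

Gaps: 28, 35, 28, 35, 28, 28 days — a mix of 28 and 35. Every date is a Wednesday.
Each is the 4th Wednesday of its month.
May 2001 — 4th Wednesday is May 23 2001.
June 2001 — 4th Wednesday is Jun 27 2001.
4th Wednesday of July 2001: Jul 25 2001.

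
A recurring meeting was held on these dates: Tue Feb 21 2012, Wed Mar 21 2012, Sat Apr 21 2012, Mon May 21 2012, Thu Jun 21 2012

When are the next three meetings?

Gaps: 29, 31, 30, 31 days — not constant. Every event is on the 21st of the month.
Pattern: the 21st of each month.
Next: July 2012 → Sat Jul 21 2012.
Next: August 2012 → Tue Aug 21 2012.
September 2012: Fri Sep 21 2012.

Sat Jul 21 2012, Tue Aug 21 2012, Fri Sep 21 2012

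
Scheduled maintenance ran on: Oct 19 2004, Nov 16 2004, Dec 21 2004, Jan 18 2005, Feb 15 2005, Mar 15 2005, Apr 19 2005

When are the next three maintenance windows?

These are Tuesdays at 28- or 35-day spacing (28, 35, 28, 28, 28, 35).
The pattern: 3rd Tuesday of the month.
May 2005 — 3rd Tuesday is May 17 2005.
June 2005 — 3rd Tuesday is Jun 21 2005.
July 2005 — 3rd Tuesday is Jul 19 2005.

May 17 2005, Jun 21 2005, Jul 19 2005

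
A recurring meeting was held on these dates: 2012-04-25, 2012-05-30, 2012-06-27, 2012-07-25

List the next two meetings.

All Wednesdays; the gaps (35, 28, 28) vary with month length.
This is the last Wednesday of each month.
August 2012 ends with Wednesday 2012-08-29.
Last Wednesday of September 2012: 2012-09-26.

2012-08-29, 2012-09-26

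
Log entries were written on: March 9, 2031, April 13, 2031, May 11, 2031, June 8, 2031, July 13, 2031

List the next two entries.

All dates are Sundays, 35, 28, 28, 35 days apart.
Specifically, the 2nd Sunday of each month.
August 2031 — 2nd Sunday is August 10, 2031.
2nd Sunday of September 2031: September 14, 2031.

August 10, 2031; September 14, 2031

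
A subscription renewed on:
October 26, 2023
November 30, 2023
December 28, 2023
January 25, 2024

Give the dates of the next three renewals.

All Thursdays; the gaps (35, 28, 28) vary with month length.
This is the last Thursday of each month.
Last Thursday of February 2024: February 29, 2024.
Last Thursday of March 2024: March 28, 2024.
Last Thursday of April 2024: April 25, 2024.

February 29, 2024; March 28, 2024; April 25, 2024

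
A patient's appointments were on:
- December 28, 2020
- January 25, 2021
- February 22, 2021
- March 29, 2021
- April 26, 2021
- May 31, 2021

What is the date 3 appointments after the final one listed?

August 30, 2021

All Mondays; the gaps (28, 28, 35, 28, 35) vary with month length.
This is the last Monday of each month.
Last Monday of June 2021: June 28, 2021.
Last Monday of July 2021: July 26, 2021.
Last Monday of August 2021: August 30, 2021.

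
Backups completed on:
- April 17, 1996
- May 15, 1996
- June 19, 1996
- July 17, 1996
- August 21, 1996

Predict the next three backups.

Gaps: 28, 35, 28, 35 days — a mix of 28 and 35. Every date is a Wednesday.
Each is the 3rd Wednesday of its month.
September 1996 — 3rd Wednesday is September 18, 1996.
3rd Wednesday of October 1996: October 16, 1996.
3rd Wednesday of November 1996: November 20, 1996.

September 18, 1996; October 16, 1996; November 20, 1996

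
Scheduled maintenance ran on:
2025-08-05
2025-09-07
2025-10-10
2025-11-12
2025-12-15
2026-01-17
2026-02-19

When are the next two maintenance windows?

Every event comes 33 days after the last (33, 33, 33, 33, 33, 33).
2026-02-19 + 33 days = 2026-03-24.
2026-03-24 + 33 days = 2026-04-26.

2026-03-24, 2026-04-26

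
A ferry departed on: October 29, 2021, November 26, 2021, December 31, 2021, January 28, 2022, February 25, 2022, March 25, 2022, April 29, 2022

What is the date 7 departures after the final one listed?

Every date is a Friday; gaps 28, 35, 28, 28, 28, 35 days.
Each is the last Friday of its month (at least one falls on the 29th or later, ruling out '4th Friday').
May 2022 ends with Friday May 27, 2022.
Last Friday of June 2022: June 24, 2022.
July 2022 ends with Friday July 29, 2022.
Last Friday of August 2022: August 26, 2022.
Last Friday of September 2022: September 30, 2022.
October 2022 ends with Friday October 28, 2022.
Last Friday of November 2022: November 25, 2022.

November 25, 2022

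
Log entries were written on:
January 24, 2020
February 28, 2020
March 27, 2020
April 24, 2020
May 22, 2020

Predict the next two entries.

All dates are Fridays, 35, 28, 28, 28 days apart.
Specifically, the 4th Friday of each month.
4th Friday of June 2020: June 26, 2020.
4th Friday of July 2020: July 24, 2020.

June 26, 2020; July 24, 2020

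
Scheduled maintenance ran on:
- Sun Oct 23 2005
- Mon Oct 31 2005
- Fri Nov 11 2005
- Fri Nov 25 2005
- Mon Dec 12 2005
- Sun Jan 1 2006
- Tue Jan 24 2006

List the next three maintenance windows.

Sun Feb 19 2006, Mon Mar 20 2006, Fri Apr 21 2006

The spacing grows by 3 each time: 8, 11, 14, 17, 20, 23 days.
Next gap: 26 days. Tue Jan 24 2006 + 26 days = Sun Feb 19 2006.
Next gap: 29 days. Sun Feb 19 2006 + 29 days = Mon Mar 20 2006.
Next gap: 32 days. Mon Mar 20 2006 + 32 days = Fri Apr 21 2006.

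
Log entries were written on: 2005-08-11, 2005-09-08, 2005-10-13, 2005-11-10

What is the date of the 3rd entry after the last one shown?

All dates are Thursdays, 28, 35, 28 days apart.
Specifically, the 2nd Thursday of each month.
2nd Thursday of December 2005: 2005-12-08.
2nd Thursday of January 2006: 2006-01-12.
February 2006 — 2nd Thursday is 2006-02-09.

2006-02-09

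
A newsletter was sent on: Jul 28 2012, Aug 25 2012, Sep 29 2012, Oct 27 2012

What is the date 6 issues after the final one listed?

Apr 27 2013

All Saturdays; the gaps (28, 35, 28) vary with month length.
This is the last Saturday of each month.
Last Saturday of November 2012: Nov 24 2012.
Last Saturday of December 2012: Dec 29 2012.
Last Saturday of January 2013: Jan 26 2013.
Last Saturday of February 2013: Feb 23 2013.
March 2013 ends with Saturday Mar 30 2013.
April 2013 ends with Saturday Apr 27 2013.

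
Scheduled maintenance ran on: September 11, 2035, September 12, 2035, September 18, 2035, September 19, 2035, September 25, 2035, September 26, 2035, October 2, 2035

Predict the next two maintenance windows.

The gap pattern 1, 6, 1, 6, 1, 6 repeats every 2 events.
These are the Tuesdays and Wednesdays of each week.
The following Wednesday is October 3, 2035.
The following Tuesday is October 9, 2035.

October 3, 2035; October 9, 2035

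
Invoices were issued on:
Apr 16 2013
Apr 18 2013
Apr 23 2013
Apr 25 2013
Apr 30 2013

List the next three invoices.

May 2 2013, May 7 2013, May 9 2013

The gap pattern 2, 5, 2, 5 repeats every 2 events.
These are the Tuesdays and Thursdays of each week.
Next Thursday: May 2 2013.
Next Tuesday: May 7 2013.
Next Thursday: May 9 2013.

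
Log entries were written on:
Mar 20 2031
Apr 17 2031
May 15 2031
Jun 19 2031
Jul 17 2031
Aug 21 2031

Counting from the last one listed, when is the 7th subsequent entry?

Gaps: 28, 28, 35, 28, 35 days — a mix of 28 and 35. Every date is a Thursday.
Each is the 3rd Thursday of its month.
3rd Thursday of September 2031: Sep 18 2031.
3rd Thursday of October 2031: Oct 16 2031.
November 2031 — 3rd Thursday is Nov 20 2031.
3rd Thursday of December 2031: Dec 18 2031.
January 2032 — 3rd Thursday is Jan 15 2032.
February 2032 — 3rd Thursday is Feb 19 2032.
March 2032 — 3rd Thursday is Mar 18 2032.

Mar 18 2032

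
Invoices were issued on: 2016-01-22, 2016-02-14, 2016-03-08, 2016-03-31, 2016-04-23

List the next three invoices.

2016-05-16, 2016-06-08, 2016-07-01

Every event comes 23 days after the last (23, 23, 23, 23).
2016-04-23 + 23 days = 2016-05-16.
2016-05-16 + 23 days = 2016-06-08.
2016-06-08 + 23 days = 2016-07-01.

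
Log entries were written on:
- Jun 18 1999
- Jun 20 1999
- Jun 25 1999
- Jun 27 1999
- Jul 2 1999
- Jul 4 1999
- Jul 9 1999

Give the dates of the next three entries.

Jul 11 1999, Jul 16 1999, Jul 18 1999

Gaps: 2, 5, 2, 5, 2, 5 days — not constant, but cyclic with period 2.
The events fall on every Friday and Sunday.
Next Sunday: Jul 11 1999.
Next Friday: Jul 16 1999.
The following Sunday is Jul 18 1999.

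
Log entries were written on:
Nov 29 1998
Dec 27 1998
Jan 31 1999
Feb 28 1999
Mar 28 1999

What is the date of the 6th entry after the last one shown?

All Sundays; the gaps (28, 35, 28, 28) vary with month length.
This is the last Sunday of each month.
April 1999 ends with Sunday Apr 25 1999.
May 1999 ends with Sunday May 30 1999.
June 1999 ends with Sunday Jun 27 1999.
July 1999 ends with Sunday Jul 25 1999.
Last Sunday of August 1999: Aug 29 1999.
September 1999 ends with Sunday Sep 26 1999.

Sep 26 1999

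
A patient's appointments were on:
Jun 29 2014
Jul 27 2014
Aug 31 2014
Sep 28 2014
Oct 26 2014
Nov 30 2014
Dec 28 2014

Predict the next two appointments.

These are Sundays with 28, 35, 28, 28, 35, 28-day gaps.
Each is the final Sunday of its month — Jun 29 2014 is past the 28th, so '4th Sunday' doesn't fit.
Last Sunday of January 2015: Jan 25 2015.
February 2015 ends with Sunday Feb 22 2015.

Jan 25 2015, Feb 22 2015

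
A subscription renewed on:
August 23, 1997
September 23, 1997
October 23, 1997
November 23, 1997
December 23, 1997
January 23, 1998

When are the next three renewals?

February 23, 1998; March 23, 1998; April 23, 1998

The day-of-month is always 23 (31, 30, 31, 30, 31 days between events).
So this recurs on the 23rd of each month.
Next: February 1998 → February 23, 1998.
Next: March 1998 → March 23, 1998.
April 1998: April 23, 1998.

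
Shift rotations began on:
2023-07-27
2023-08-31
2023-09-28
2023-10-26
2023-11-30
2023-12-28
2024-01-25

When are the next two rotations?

2024-02-29, 2024-03-28

These are Thursdays with 35, 28, 28, 35, 28, 28-day gaps.
Each is the final Thursday of its month — 2023-08-31 is past the 28th, so '4th Thursday' doesn't fit.
February 2024 ends with Thursday 2024-02-29.
Last Thursday of March 2024: 2024-03-28.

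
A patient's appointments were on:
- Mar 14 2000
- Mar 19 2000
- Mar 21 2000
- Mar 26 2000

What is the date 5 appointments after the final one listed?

Apr 11 2000

Every event lands on a Tuesday or Sunday (gaps cycle 5, 2, 5).
So the schedule is: every Tuesday and Sunday.
The following Tuesday is Mar 28 2000.
Next Sunday: Apr 2 2000.
Next Tuesday: Apr 4 2000.
The following Sunday is Apr 9 2000.
The following Tuesday is Apr 11 2000.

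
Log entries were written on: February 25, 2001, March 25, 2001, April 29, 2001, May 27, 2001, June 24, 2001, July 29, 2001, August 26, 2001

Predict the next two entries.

September 30, 2001; October 28, 2001

Every date is a Sunday; gaps 28, 35, 28, 28, 35, 28 days.
Each is the last Sunday of its month (at least one falls on the 29th or later, ruling out '4th Sunday').
September 2001 ends with Sunday September 30, 2001.
October 2001 ends with Sunday October 28, 2001.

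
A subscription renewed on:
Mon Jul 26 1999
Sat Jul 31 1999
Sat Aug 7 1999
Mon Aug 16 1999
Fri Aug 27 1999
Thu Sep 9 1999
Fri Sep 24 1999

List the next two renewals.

Mon Oct 11 1999, Sat Oct 30 1999

Intervals are 5, 7, 9, 11, 13, 15 days — an arithmetic progression with common difference 2.
Next gap: 17 days. Fri Sep 24 1999 + 17 days = Mon Oct 11 1999.
Next gap: 19 days. Mon Oct 11 1999 + 19 days = Sat Oct 30 1999.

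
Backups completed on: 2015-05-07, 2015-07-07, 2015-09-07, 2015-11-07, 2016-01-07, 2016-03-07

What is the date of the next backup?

2016-05-07

The day-of-month is always 7 (61, 62, 61, 61, 60 days between events).
So this recurs on the 7th of every 2 months.
Next: May 2016 → 2016-05-07.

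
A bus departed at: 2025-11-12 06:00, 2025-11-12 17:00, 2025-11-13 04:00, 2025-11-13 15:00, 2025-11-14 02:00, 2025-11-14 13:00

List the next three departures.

Gaps: 11, 11, 11, 11, 11 hours — each event is 11 hours after the previous one.
2025-11-14 13:00 + 11 h = 2025-11-15 00:00.
2025-11-15 00:00 + 11 h = 2025-11-15 11:00.
2025-11-15 11:00 + 11 h = 2025-11-15 22:00.

2025-11-15 00:00, 2025-11-15 11:00, 2025-11-15 22:00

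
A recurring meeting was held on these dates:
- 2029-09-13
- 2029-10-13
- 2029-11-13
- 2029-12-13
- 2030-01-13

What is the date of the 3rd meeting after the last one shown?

Gaps: 30, 31, 30, 31 days — not constant. Every event is on the 13th of the month.
Pattern: the 13th of each month.
Next: February 2030 → 2030-02-13.
Next: March 2030 → 2030-03-13.
April 2030: 2030-04-13.

2030-04-13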